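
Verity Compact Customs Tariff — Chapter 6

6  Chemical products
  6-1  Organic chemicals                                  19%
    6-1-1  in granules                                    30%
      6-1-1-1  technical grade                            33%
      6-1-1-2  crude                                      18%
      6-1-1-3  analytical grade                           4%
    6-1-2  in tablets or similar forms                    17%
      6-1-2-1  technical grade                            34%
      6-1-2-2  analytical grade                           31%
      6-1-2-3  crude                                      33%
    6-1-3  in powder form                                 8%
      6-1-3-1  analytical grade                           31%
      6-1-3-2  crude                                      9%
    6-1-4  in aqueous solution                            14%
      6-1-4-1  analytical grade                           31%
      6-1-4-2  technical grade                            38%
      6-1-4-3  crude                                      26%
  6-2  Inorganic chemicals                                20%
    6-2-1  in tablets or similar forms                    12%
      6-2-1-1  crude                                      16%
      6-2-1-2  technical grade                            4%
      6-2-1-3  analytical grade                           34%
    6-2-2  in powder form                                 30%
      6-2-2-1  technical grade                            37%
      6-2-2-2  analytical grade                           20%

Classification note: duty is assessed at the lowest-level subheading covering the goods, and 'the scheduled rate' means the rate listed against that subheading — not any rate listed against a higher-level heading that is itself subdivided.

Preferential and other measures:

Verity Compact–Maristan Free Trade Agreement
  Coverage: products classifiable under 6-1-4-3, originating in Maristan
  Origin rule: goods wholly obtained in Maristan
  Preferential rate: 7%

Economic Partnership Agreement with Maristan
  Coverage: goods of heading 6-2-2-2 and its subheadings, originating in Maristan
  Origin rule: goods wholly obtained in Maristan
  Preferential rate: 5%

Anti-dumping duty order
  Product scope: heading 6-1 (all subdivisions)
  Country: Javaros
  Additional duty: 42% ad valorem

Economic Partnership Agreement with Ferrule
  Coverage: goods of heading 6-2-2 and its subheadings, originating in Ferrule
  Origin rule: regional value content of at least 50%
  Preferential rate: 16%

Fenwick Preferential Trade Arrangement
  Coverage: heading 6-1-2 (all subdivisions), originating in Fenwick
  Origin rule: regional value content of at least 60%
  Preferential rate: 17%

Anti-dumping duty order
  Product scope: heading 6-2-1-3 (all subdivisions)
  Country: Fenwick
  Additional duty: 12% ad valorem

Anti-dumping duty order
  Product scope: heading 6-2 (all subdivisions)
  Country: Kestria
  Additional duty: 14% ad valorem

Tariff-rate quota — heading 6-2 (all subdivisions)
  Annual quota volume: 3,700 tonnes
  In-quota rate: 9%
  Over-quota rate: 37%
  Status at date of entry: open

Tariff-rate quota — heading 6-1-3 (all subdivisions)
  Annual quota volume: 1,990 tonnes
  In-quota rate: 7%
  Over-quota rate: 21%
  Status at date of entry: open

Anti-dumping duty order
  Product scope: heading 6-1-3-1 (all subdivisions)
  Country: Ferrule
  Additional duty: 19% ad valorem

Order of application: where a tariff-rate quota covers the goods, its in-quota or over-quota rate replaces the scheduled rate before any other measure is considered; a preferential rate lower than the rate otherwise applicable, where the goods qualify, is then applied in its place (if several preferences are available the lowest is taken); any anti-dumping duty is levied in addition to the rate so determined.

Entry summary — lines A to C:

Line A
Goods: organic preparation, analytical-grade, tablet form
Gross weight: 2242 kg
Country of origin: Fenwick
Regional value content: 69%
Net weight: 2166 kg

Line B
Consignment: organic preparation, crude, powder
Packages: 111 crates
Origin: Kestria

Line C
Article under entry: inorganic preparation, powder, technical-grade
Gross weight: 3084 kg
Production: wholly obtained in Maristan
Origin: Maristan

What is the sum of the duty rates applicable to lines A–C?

Line A: organic → 6-1; tablet form → 6-1-2; analytical-grade → 6-1-2-2. Scheduled 31%. Fenwick agreement on 6-1-2: RVC ≥ 60% → 17% available; preferential 17%. → 17%.
Line B: organic → 6-1; powder → 6-1-3; crude → 6-1-3-2. Scheduled 9%. quota on 6-1-3 open → in-quota 7%. → 7%.
Line C: inorganic → 6-2; powder → 6-2-2; technical-grade → 6-2-2-1. Scheduled 37%. quota on 6-2 open → in-quota 9%; Maristan agreement on 6-1-4-3: 6-2-2-1 not covered; Maristan agreement on 6-2-2-2: 6-2-2-1 not covered. → 9%.
Sum: 17% + 7% + 9% = 33%.

33%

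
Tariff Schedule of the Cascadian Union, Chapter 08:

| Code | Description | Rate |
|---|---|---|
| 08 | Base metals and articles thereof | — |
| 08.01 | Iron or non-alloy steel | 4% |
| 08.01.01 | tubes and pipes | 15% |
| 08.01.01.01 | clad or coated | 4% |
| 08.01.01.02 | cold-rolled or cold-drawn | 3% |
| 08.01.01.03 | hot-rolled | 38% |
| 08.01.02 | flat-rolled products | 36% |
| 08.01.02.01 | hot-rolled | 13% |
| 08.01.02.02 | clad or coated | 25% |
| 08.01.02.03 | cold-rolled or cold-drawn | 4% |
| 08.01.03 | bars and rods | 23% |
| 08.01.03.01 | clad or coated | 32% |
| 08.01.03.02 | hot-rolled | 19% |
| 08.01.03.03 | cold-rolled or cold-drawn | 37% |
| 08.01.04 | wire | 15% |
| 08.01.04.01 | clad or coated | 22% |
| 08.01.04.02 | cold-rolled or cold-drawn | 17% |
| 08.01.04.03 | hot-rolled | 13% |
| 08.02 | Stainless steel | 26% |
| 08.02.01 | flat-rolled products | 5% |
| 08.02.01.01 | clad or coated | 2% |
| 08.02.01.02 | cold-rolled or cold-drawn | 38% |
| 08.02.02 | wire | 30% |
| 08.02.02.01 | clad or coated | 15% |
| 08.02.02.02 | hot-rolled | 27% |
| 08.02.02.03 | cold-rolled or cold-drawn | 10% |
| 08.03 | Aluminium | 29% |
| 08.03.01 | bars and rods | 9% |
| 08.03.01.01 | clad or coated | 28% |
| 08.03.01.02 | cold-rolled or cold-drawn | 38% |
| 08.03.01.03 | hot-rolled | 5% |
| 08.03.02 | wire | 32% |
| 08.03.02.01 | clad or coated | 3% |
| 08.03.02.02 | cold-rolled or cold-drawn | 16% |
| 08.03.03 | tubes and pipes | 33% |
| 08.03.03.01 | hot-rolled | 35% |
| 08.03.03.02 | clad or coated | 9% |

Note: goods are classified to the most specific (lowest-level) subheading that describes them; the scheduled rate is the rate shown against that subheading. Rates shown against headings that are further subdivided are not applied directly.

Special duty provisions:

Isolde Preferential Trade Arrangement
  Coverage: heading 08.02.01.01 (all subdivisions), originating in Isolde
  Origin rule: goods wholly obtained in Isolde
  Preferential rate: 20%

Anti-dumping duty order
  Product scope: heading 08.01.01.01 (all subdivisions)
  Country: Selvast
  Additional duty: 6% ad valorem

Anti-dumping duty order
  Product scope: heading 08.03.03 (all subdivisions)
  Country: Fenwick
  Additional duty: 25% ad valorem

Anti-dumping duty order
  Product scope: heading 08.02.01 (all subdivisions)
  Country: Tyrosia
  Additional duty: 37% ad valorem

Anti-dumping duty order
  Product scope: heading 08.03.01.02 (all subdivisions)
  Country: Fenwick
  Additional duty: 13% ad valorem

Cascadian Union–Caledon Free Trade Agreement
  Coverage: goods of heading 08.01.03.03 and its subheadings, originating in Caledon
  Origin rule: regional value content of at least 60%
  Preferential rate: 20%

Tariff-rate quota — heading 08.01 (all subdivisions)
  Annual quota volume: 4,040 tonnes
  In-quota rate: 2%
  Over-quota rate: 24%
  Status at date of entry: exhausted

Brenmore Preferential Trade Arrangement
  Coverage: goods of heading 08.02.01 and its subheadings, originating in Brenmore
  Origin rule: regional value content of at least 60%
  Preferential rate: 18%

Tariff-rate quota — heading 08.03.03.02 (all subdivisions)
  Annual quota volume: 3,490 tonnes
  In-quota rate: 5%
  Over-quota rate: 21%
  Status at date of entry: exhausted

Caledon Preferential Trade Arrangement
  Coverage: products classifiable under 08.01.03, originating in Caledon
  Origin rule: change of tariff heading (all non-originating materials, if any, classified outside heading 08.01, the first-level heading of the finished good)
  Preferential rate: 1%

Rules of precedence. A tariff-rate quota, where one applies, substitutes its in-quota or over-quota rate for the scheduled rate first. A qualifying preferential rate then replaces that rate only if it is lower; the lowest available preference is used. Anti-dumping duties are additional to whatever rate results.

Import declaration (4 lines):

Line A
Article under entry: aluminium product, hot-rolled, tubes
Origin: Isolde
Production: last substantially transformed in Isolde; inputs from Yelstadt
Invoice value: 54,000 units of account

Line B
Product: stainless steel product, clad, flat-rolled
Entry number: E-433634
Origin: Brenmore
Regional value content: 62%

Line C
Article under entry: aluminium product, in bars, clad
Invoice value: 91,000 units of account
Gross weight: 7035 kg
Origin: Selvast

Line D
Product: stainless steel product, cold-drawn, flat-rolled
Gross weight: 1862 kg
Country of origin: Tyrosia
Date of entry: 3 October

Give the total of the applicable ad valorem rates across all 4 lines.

140%

Line A: aluminium → 08.03; tubes → 08.03.03; hot-rolled → 08.03.03.01. Scheduled 35%. Isolde agreement on 08.02.01.01: 08.03.03.01 not covered. → 35%.
Line B: stainless steel → 08.02; flat-rolled → 08.02.01; clad → 08.02.01.01. Scheduled 2%. Brenmore agreement on 08.02.01: RVC ≥ 60% → 18% available; preference 18% not lower than 2% → no reduction. → 2%.
Line C: aluminium → 08.03; in bars → 08.03.01; clad → 08.03.01.01. Scheduled 28%. No special measure applies. → 28%.
Line D: stainless steel → 08.02; flat-rolled → 08.02.01; cold-drawn → 08.02.01.02. Scheduled 38%. anti-dumping (Tyrosia, 08.02.01): +37%; total 38% + 37% = 75%. → 75%.
Sum: 35% + 2% + 28% + 75% = 140%.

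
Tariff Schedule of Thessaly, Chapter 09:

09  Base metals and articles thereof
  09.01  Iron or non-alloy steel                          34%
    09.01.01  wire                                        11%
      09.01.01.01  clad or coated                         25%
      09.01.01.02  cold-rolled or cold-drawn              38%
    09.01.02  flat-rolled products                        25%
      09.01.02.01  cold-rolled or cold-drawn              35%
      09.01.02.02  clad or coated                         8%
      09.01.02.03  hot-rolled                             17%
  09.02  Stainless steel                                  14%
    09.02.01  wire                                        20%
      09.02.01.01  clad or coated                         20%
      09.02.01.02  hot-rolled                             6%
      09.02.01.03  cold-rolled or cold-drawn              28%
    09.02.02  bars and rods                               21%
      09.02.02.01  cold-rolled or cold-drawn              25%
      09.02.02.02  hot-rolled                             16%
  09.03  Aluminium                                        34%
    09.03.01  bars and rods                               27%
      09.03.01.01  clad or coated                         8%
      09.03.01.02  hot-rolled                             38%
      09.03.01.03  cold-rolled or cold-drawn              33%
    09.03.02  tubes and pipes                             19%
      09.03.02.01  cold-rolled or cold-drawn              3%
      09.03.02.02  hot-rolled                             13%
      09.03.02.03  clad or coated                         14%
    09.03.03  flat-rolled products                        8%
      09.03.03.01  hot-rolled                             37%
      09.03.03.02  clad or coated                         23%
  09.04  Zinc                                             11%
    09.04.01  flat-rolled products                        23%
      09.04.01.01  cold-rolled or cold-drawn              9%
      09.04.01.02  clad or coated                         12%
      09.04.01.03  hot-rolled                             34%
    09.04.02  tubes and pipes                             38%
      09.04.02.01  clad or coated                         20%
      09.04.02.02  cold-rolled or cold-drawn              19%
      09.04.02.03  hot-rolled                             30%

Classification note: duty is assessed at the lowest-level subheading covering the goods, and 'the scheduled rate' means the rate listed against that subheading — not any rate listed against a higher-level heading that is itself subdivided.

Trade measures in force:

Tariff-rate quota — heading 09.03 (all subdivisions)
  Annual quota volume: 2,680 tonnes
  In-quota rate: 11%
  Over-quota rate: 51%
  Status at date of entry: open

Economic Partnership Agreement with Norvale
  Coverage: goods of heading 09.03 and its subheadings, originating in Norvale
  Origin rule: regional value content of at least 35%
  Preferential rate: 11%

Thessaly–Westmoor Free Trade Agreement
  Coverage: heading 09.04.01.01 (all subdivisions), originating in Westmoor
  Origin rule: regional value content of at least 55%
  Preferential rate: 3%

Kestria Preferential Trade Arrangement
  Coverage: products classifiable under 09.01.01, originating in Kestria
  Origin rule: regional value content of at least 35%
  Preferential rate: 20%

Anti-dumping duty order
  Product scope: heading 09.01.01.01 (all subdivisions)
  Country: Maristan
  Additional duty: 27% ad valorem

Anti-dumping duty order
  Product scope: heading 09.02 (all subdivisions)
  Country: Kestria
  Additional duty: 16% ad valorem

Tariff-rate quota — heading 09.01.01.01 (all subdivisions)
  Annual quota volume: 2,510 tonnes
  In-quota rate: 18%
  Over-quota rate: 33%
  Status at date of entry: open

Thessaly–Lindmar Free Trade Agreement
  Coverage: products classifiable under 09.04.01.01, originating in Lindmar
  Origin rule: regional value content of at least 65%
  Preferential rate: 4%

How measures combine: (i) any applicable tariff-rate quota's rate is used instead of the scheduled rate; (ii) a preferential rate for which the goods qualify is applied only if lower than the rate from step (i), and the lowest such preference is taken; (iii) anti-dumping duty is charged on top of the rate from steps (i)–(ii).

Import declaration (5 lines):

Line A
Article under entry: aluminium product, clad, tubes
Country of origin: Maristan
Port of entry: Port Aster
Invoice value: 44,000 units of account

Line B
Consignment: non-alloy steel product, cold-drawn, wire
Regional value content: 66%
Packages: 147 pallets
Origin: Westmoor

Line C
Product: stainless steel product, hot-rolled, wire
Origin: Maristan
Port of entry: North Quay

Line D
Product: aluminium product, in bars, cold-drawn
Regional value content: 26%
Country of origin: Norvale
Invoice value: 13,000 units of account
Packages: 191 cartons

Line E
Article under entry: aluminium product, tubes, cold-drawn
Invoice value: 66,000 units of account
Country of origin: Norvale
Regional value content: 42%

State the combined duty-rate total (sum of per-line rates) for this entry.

77%

Line A: aluminium → 09.03; tubes → 09.03.02; clad → 09.03.02.03. Scheduled 14%. quota on 09.03 open → in-quota 11%. → 11%.
Line B: non-alloy steel → 09.01; wire → 09.01.01; cold-drawn → 09.01.01.02. Scheduled 38%. Westmoor agreement on 09.04.01.01: 09.01.01.02 not covered. → 38%.
Line C: stainless steel → 09.02; wire → 09.02.01; hot-rolled → 09.02.01.02. Scheduled 6%. No special measure applies. → 6%.
Line D: aluminium → 09.03; in bars → 09.03.01; cold-drawn → 09.03.01.03. Scheduled 33%. quota on 09.03 open → in-quota 11%; Norvale agreement on 09.03: RVC < 35%. → 11%.
Line E: aluminium → 09.03; tubes → 09.03.02; cold-drawn → 09.03.02.01. Scheduled 3%. quota on 09.03 open → in-quota 11%; Norvale agreement on 09.03: RVC ≥ 35% → 11% available; preference 11% not lower than 11% → no reduction. → 11%.
Sum: 11% + 38% + 6% + 11% + 11% = 77%.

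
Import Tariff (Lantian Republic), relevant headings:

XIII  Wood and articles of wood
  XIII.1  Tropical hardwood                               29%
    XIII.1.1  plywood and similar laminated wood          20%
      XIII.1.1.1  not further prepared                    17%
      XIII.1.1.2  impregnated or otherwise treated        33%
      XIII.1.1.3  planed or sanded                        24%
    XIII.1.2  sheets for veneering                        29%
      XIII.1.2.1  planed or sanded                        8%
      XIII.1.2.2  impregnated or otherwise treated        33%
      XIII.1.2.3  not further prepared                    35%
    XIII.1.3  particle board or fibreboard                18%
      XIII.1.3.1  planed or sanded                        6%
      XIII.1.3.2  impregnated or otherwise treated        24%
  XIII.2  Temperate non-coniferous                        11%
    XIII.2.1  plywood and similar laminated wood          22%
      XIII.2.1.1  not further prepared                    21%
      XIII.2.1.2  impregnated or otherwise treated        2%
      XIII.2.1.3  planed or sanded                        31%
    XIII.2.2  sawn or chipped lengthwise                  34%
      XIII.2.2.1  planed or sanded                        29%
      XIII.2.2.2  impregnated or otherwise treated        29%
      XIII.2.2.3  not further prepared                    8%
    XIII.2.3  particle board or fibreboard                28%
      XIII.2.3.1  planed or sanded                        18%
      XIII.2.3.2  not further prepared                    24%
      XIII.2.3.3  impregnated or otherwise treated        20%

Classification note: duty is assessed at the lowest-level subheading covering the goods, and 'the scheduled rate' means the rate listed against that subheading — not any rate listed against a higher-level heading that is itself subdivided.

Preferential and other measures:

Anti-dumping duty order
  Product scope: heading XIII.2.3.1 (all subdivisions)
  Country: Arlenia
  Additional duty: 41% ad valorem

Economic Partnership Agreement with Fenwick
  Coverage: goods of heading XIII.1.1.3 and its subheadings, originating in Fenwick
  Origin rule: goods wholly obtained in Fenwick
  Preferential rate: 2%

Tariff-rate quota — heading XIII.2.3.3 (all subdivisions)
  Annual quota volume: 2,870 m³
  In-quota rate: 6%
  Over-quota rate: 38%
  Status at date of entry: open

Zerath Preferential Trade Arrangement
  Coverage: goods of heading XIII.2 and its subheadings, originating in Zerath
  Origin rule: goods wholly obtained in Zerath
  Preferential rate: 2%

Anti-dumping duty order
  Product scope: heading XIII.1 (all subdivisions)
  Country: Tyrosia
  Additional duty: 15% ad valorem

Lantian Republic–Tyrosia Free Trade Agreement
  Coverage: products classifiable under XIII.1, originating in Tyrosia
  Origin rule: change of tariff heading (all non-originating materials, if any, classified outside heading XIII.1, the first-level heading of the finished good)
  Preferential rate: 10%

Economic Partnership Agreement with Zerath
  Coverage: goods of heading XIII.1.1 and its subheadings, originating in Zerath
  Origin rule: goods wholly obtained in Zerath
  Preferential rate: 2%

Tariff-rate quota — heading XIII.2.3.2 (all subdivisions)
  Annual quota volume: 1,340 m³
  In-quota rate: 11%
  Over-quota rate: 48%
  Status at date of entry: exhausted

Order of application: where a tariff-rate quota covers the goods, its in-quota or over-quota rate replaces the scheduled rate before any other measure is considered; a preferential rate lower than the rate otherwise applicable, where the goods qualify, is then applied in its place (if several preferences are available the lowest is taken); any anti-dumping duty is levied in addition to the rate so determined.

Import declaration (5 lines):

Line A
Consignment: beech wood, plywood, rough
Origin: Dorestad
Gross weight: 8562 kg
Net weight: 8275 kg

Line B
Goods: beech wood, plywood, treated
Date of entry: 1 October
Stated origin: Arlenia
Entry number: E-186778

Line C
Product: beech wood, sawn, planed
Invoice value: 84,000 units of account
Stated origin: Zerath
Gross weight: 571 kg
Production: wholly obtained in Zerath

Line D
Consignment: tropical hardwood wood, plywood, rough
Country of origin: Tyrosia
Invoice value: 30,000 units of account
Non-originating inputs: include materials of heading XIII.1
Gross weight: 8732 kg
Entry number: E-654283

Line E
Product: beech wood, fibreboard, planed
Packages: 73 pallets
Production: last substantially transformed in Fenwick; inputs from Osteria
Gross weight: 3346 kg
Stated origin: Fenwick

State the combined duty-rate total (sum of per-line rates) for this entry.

Line A: beech → XIII.2; plywood → XIII.2.1; rough → XIII.2.1.1. Scheduled 21%. No special measure applies. → 21%.
Line B: beech → XIII.2; plywood → XIII.2.1; treated → XIII.2.1.2. Scheduled 2%. No special measure applies. → 2%.
Line C: beech → XIII.2; sawn → XIII.2.2; planed → XIII.2.2.1. Scheduled 29%. Zerath agreement on XIII.2: wholly obtained → 2% available; Zerath agreement on XIII.1.1: XIII.2.2.1 not covered; preferential 2%. → 2%.
Line D: tropical hardwood → XIII.1; plywood → XIII.1.1; rough → XIII.1.1.1. Scheduled 17%. Tyrosia agreement on XIII.1: CTH not met; anti-dumping (Tyrosia, XIII.1): +15%; total 17% + 15% = 32%. → 32%.
Line E: beech → XIII.2; fibreboard → XIII.2.3; planed → XIII.2.3.1. Scheduled 18%. Fenwick agreement on XIII.1.1.3: XIII.2.3.1 not covered. → 18%.
Sum: 21% + 2% + 2% + 32% + 18% = 75%.

75%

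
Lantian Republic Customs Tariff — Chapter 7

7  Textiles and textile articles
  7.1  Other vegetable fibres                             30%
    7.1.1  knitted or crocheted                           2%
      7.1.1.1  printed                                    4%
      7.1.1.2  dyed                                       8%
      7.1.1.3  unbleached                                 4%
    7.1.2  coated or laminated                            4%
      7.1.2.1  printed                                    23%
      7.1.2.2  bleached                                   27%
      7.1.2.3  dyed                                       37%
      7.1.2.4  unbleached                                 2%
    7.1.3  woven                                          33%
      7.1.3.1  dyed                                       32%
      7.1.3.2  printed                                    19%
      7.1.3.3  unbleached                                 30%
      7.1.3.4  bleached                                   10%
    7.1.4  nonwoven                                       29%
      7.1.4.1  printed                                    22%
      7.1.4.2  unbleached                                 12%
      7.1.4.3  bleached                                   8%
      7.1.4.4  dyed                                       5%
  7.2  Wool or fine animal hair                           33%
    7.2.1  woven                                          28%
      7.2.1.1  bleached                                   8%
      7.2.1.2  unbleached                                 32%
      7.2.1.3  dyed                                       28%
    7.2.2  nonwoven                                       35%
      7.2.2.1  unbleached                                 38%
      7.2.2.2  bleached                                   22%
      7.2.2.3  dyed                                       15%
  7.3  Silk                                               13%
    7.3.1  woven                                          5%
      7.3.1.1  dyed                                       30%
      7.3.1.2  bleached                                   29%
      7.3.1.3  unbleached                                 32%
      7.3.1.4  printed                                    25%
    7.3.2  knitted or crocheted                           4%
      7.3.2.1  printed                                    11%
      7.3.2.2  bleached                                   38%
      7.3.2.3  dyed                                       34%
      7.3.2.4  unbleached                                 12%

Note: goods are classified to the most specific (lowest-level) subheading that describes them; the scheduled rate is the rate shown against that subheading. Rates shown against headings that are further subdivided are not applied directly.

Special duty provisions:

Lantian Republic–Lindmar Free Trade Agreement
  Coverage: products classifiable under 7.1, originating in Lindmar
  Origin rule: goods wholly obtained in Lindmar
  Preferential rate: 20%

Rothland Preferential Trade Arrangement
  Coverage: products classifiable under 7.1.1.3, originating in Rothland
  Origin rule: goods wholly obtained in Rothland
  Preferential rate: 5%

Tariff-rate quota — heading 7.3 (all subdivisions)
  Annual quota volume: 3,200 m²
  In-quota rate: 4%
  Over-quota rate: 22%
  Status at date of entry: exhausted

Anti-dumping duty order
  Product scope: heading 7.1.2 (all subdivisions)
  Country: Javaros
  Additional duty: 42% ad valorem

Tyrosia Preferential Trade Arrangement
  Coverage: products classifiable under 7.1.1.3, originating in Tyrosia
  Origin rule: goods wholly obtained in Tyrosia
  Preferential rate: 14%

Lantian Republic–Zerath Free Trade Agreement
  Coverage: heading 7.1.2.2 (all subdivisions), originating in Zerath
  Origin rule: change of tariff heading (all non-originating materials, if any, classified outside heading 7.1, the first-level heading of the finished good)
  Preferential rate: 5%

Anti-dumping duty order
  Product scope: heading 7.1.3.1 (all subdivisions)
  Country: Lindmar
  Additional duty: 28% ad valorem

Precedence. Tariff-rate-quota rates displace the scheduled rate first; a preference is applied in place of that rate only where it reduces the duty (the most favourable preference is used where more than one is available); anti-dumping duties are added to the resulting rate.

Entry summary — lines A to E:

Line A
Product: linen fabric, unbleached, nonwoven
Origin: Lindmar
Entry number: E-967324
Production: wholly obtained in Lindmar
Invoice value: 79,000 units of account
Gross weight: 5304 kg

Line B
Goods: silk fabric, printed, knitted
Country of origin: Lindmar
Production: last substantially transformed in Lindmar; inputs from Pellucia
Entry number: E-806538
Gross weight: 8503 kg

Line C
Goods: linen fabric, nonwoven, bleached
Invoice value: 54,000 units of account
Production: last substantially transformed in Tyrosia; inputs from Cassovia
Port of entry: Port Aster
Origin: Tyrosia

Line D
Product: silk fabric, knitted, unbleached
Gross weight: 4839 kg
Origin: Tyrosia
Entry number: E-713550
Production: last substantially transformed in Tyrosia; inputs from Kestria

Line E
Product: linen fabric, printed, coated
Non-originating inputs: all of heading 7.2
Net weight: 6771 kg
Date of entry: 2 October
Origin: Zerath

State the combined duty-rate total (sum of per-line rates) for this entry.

87%

Line A: linen → 7.1; nonwoven → 7.1.4; unbleached → 7.1.4.2. Scheduled 12%. Lindmar agreement on 7.1: wholly obtained → 20% available; preference 20% not lower than 12% → no reduction. → 12%.
Line B: silk → 7.3; knitted → 7.3.2; printed → 7.3.2.1. Scheduled 11%. quota on 7.3 exhausted → over-quota 22%; Lindmar agreement on 7.1: 7.3.2.1 not covered. → 22%.
Line C: linen → 7.1; nonwoven → 7.1.4; bleached → 7.1.4.3. Scheduled 8%. Tyrosia agreement on 7.1.1.3: 7.1.4.3 not covered. → 8%.
Line D: silk → 7.3; knitted → 7.3.2; unbleached → 7.3.2.4. Scheduled 12%. quota on 7.3 exhausted → over-quota 22%; Tyrosia agreement on 7.1.1.3: 7.3.2.4 not covered. → 22%.
Line E: linen → 7.1; coated → 7.1.2; printed → 7.1.2.1. Scheduled 23%. Zerath agreement on 7.1.2.2: 7.1.2.1 not covered. → 23%.
Sum: 12% + 22% + 8% + 22% + 23% = 87%.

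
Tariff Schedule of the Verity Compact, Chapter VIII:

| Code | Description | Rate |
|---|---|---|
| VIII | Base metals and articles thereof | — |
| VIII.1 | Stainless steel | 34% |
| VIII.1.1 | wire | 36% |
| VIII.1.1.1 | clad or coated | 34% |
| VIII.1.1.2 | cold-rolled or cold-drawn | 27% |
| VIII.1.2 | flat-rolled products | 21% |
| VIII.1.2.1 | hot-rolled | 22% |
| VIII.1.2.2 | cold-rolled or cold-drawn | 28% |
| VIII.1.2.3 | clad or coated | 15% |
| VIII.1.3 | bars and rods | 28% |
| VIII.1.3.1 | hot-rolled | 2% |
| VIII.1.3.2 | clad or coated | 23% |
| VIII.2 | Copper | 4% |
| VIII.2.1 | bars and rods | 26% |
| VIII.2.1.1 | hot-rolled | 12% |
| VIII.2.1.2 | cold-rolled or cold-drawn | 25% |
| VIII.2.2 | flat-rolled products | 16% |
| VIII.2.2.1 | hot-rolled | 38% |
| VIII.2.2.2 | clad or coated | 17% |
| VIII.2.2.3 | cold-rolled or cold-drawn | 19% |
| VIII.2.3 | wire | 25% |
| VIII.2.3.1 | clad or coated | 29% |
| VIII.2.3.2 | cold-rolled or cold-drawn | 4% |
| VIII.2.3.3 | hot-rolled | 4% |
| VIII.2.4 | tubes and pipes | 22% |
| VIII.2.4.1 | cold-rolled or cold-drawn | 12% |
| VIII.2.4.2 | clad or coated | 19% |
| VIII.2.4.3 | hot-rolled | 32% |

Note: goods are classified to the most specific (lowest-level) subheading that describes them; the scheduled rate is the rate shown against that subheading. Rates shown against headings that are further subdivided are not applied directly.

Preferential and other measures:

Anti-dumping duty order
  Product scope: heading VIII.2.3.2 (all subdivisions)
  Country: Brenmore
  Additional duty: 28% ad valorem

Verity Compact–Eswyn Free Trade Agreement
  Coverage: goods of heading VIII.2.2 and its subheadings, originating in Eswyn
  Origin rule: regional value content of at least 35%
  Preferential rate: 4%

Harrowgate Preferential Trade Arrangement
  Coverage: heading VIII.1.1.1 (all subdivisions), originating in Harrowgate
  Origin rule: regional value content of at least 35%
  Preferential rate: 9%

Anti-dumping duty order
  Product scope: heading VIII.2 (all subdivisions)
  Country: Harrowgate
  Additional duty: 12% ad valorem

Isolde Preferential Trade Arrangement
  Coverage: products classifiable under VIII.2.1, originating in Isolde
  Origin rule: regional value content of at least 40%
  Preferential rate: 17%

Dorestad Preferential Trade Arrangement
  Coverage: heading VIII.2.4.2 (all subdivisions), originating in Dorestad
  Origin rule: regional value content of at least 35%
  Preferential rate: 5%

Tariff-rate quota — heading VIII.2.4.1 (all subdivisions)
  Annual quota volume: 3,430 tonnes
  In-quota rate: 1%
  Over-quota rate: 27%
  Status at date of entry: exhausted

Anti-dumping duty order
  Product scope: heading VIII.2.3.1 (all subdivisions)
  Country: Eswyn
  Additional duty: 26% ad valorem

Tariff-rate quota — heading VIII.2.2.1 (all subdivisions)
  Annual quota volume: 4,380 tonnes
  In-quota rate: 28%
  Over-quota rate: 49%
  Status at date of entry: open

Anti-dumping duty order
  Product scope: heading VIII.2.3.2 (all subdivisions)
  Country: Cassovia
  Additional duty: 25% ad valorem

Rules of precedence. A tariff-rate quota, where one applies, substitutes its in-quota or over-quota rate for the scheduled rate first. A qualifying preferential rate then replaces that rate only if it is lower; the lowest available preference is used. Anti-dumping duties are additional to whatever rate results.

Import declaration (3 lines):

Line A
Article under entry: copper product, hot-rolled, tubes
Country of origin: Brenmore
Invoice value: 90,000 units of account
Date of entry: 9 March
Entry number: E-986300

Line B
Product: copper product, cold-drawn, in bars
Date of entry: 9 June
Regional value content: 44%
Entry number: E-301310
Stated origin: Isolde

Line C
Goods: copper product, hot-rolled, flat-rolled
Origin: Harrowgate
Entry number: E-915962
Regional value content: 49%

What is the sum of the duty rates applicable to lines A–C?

Line A: copper → VIII.2; tubes → VIII.2.4; hot-rolled → VIII.2.4.3. Scheduled 32%. No special measure applies. → 32%.
Line B: copper → VIII.2; in bars → VIII.2.1; cold-drawn → VIII.2.1.2. Scheduled 25%. Isolde agreement on VIII.2.1: RVC ≥ 40% → 17% available; preferential 17%. → 17%.
Line C: copper → VIII.2; flat-rolled → VIII.2.2; hot-rolled → VIII.2.2.1. Scheduled 38%. quota on VIII.2.2.1 open → in-quota 28%; Harrowgate agreement on VIII.1.1.1: VIII.2.2.1 not covered; anti-dumping (Harrowgate, VIII.2): +12%; total 28% + 12% = 40%. → 40%.
Sum: 32% + 17% + 40% = 89%.

89%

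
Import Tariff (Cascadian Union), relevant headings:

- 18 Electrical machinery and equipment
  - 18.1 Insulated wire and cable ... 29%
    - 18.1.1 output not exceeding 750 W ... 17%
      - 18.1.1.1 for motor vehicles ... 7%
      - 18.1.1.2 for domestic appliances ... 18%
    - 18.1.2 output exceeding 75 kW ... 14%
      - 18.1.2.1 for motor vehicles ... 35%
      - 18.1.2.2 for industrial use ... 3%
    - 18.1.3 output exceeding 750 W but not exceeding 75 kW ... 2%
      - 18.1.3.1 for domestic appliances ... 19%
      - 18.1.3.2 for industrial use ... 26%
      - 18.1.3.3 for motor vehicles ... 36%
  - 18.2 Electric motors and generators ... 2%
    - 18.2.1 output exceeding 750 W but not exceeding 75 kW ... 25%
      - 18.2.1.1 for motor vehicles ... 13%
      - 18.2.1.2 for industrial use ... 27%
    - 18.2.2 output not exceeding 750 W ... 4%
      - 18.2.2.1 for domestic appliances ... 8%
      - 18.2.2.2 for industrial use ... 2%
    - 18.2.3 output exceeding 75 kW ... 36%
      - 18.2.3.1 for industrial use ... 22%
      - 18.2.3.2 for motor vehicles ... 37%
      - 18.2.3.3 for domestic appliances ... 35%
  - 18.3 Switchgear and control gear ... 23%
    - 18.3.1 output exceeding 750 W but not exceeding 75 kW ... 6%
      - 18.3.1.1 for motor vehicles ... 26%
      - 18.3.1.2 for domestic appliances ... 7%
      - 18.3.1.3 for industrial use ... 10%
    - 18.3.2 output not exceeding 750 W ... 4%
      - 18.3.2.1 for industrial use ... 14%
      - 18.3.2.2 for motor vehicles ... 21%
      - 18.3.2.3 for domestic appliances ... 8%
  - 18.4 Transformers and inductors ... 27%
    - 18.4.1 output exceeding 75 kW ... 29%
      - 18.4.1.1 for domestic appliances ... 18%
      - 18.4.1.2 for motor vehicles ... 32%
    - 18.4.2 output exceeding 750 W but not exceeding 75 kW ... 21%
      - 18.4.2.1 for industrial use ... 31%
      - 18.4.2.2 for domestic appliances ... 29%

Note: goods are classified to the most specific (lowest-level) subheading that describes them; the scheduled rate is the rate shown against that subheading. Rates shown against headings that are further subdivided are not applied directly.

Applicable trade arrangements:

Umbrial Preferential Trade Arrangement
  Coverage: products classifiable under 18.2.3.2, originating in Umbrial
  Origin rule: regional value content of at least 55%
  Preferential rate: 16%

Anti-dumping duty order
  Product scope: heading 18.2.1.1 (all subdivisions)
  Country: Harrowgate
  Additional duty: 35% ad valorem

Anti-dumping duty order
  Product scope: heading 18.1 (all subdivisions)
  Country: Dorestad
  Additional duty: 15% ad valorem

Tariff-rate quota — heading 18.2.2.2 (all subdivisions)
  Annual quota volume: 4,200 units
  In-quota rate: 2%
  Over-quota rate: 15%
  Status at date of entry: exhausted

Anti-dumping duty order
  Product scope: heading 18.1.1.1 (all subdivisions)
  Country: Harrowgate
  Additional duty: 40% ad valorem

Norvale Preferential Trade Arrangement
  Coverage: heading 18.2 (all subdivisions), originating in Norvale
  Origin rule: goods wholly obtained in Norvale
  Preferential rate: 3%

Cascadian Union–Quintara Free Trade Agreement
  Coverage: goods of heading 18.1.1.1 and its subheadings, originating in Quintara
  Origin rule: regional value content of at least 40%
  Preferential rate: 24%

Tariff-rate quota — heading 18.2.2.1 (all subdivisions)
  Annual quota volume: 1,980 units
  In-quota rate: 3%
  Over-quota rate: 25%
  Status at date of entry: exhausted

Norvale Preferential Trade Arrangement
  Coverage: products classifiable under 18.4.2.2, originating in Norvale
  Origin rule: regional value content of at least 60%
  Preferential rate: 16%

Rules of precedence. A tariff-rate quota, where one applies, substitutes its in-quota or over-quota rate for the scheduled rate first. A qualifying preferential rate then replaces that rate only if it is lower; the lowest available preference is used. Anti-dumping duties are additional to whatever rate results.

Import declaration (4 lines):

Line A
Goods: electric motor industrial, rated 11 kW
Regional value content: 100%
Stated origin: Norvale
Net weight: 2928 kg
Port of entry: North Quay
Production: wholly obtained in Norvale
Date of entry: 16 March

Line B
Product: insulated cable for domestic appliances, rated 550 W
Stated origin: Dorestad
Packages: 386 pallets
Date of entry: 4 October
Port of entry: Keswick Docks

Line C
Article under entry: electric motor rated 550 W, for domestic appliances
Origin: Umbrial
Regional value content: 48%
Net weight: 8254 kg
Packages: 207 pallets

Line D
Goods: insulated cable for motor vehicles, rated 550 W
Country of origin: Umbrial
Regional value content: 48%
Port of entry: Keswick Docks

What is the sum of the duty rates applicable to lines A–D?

Line A: electric motor → 18.2; rated 11 kW → 18.2.1; industrial → 18.2.1.2. Scheduled 27%. Norvale agreement on 18.2: wholly obtained → 3% available; Norvale agreement on 18.4.2.2: 18.2.1.2 not covered; preferential 3%. → 3%.
Line B: insulated cable → 18.1; rated 550 W → 18.1.1; for domestic appliances → 18.1.1.2. Scheduled 18%. anti-dumping (Dorestad, 18.1): +15%; total 18% + 15% = 33%. → 33%.
Line C: electric motor → 18.2; rated 550 W → 18.2.2; for domestic appliances → 18.2.2.1. Scheduled 8%. quota on 18.2.2.1 exhausted → over-quota 25%; Umbrial agreement on 18.2.3.2: 18.2.2.1 not covered. → 25%.
Line D: insulated cable → 18.1; rated 550 W → 18.1.1; for motor vehicles → 18.1.1.1. Scheduled 7%. Umbrial agreement on 18.2.3.2: 18.1.1.1 not covered. → 7%.
Sum: 3% + 33% + 25% + 7% = 68%.

68%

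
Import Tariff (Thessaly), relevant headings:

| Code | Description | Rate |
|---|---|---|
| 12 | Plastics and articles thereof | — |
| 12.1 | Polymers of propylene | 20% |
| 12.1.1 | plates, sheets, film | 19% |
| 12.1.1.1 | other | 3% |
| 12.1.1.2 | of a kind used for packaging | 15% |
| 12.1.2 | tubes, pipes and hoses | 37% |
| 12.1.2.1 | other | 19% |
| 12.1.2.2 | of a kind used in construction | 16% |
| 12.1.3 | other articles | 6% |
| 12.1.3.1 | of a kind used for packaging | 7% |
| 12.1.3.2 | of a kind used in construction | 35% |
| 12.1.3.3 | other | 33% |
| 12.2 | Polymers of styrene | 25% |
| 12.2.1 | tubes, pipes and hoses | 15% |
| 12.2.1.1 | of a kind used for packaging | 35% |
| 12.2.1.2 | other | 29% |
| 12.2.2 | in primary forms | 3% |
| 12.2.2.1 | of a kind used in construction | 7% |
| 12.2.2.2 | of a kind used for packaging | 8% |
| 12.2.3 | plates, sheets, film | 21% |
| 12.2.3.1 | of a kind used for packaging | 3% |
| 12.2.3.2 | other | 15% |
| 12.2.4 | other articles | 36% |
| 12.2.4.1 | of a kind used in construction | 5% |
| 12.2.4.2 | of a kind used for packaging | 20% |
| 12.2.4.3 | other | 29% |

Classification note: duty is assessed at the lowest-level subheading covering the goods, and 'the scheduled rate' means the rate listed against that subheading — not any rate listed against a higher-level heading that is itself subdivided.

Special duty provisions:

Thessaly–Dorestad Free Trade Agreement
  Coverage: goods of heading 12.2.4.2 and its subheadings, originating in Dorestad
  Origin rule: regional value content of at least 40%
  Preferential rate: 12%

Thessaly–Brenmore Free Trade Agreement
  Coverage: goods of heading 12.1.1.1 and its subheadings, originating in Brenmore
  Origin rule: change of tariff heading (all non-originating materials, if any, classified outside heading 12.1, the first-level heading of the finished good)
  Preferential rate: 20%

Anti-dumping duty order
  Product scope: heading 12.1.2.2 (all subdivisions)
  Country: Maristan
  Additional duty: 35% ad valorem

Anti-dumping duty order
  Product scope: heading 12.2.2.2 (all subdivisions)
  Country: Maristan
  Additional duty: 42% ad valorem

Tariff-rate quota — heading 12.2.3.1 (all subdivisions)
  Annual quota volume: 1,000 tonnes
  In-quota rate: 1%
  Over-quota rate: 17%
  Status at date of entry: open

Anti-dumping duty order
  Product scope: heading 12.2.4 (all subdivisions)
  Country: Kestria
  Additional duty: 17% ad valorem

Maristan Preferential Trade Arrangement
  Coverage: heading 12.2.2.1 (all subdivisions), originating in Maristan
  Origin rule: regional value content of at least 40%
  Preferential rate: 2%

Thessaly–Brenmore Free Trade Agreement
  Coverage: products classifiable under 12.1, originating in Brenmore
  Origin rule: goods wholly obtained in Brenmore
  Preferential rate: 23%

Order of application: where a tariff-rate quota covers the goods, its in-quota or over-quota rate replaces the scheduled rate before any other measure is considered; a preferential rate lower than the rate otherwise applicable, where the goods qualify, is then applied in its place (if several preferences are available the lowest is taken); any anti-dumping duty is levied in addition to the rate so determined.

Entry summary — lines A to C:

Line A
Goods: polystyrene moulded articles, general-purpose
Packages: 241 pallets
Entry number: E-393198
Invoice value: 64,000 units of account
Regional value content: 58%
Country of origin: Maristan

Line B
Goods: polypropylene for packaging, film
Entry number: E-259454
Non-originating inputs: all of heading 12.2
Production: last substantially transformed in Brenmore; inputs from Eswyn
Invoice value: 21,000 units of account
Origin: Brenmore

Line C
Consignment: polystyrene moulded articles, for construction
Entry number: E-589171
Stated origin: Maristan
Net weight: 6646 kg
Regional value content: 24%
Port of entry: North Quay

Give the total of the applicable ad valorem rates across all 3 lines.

49%

Line A: polystyrene → 12.2; moulded articles → 12.2.4; general-purpose → 12.2.4.3. Scheduled 29%. Maristan agreement on 12.2.2.1: 12.2.4.3 not covered. → 29%.
Line B: polypropylene → 12.1; film → 12.1.1; for packaging → 12.1.1.2. Scheduled 15%. Brenmore agreement on 12.1.1.1: 12.1.1.2 not covered; Brenmore agreement on 12.1: not wholly obtained. → 15%.
Line C: polystyrene → 12.2; moulded articles → 12.2.4; for construction → 12.2.4.1. Scheduled 5%. Maristan agreement on 12.2.2.1: 12.2.4.1 not covered. → 5%.
Sum: 29% + 15% + 5% = 49%.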